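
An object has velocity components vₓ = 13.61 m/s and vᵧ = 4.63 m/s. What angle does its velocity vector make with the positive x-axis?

θ = arctan(vᵧ/vₓ) = arctan(4.63/13.61) = 18.79°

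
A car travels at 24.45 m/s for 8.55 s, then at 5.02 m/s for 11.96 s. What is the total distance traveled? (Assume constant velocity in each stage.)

d₁ = v₁t₁ = 24.45 × 8.55 = 209.0475 m
d₂ = v₂t₂ = 5.02 × 11.96 = 60.0392 m
d_total = 209.0475 + 60.0392 = 269.09 m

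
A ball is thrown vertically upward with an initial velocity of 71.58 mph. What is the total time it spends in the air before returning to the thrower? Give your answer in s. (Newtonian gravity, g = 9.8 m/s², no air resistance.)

v₀ = 71.58 mph × 0.44704 = 31.9991 m/s
t_total = 2 × v₀ / g = 2 × 31.9991 / 9.8 = 6.53 s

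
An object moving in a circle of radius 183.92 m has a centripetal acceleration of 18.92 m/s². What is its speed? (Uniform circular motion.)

v = √(a_c × r) = √(18.92 × 183.92) = 58.99 m/s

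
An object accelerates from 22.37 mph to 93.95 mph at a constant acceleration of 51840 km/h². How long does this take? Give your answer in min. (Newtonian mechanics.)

v₀ = 22.37 mph × 0.44704 = 10.0003 m/s
v = 93.95 mph × 0.44704 = 41.9994 m/s
a = 51840 km/h² × 7.716049382716049e-05 = 4.0 m/s²
t = (v - v₀) / a = (41.9994 - 10.0003) / 4.0 = 7.99978 s
t = 7.99978 s / 60.0 = 0.1333 min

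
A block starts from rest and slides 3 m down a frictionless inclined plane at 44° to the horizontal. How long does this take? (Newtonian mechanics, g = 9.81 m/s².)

a = g sin(θ) = 9.81 × sin(44°) = 6.8146 m/s²
t = √(2d/a) = √(2 × 3 / 6.8146) = 0.94 s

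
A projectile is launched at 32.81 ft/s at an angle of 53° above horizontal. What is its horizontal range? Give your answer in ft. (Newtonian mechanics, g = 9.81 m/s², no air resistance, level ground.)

v₀ = 32.81 ft/s × 0.3048 = 10.0005 m/s
R = v₀² × sin(2θ) / g = 10.0005² × sin(2 × 53°) / 9.81 = 100.01 × 0.961262 / 9.81 = 9.79978 m
R = 9.79978 m / 0.3048 = 32.15 ft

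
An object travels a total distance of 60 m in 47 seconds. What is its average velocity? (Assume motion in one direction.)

v_avg = Δd / Δt = 60 / 47 = 1.28 m/s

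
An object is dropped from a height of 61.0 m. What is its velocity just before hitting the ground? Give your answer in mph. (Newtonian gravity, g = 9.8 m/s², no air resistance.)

v = √(2gh) = √(2 × 9.8 × 61.0) = 34.5774 m/s
v = 34.5774 m/s / 0.44704 = 77.35 mph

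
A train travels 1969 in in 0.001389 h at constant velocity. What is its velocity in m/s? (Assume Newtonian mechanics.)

d = 1969 in × 0.0254 = 50.0126 m
t = 0.001389 h × 3600.0 = 5.0004 s
v = d / t = 50.0126 / 5.0004 = 10.0 m/s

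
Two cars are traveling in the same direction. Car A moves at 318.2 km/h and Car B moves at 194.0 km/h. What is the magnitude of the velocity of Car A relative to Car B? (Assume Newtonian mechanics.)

v_rel = |v_A - v_B| = |318.2 - 194.0| = 124.2 km/h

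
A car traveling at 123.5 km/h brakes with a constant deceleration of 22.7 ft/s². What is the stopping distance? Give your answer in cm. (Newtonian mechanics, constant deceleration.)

v₀ = 123.5 km/h × 0.2777777777777778 = 34.3056 m/s
a = 22.7 ft/s² × 0.3048 = 6.91896 m/s²
d = v₀² / (2a) = 34.3056² / (2 × 6.91896) = 1176.87 / 13.8379 = 85.0469 m
d = 85.0469 m / 0.01 = 8505 cm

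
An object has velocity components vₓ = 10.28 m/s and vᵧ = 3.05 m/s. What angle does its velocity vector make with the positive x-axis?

θ = arctan(vᵧ/vₓ) = arctan(3.05/10.28) = 16.53°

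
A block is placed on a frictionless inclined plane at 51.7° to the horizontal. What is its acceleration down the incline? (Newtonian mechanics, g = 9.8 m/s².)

a = g sin(θ) = 9.8 × sin(51.7°) = 9.8 × 0.7848 = 7.69 m/s²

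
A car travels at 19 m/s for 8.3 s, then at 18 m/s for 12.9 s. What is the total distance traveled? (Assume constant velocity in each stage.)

d₁ = v₁t₁ = 19 × 8.3 = 157.7 m
d₂ = v₂t₂ = 18 × 12.9 = 232.2 m
d_total = 157.7 + 232.2 = 389.9 m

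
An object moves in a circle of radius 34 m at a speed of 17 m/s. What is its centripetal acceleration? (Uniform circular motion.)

a_c = v²/r = 17²/34 = 289/34 = 8.5 m/s²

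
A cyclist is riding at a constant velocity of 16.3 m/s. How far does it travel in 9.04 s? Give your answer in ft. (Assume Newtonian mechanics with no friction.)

d = v × t = 16.3 × 9.04 = 147.352 m
d = 147.352 m / 0.3048 = 483.4 ft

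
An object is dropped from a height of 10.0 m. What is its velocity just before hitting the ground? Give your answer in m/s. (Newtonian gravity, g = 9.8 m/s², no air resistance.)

v = √(2gh) = √(2 × 9.8 × 10.0) = 14.0 m/s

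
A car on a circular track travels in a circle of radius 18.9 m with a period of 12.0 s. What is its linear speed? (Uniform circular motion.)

v = 2πr/T = 2π×18.9/12.0 = 9.9 m/s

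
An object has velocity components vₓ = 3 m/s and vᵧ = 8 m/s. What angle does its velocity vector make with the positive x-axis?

θ = arctan(vᵧ/vₓ) = arctan(8/3) = 69.44°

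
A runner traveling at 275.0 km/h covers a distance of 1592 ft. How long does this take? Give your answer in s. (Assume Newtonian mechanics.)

d = 1592 ft × 0.3048 = 485.242 m
v = 275.0 km/h × 0.2777777777777778 = 76.3889 m/s
t = d / v = 485.242 / 76.3889 = 6.352 s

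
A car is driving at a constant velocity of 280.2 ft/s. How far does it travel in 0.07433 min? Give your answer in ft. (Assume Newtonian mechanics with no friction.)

v = 280.2 ft/s × 0.3048 = 85.405 m/s
t = 0.07433 min × 60.0 = 4.4598 s
d = v × t = 85.405 × 4.4598 = 380.889 m
d = 380.889 m / 0.3048 = 1250 ft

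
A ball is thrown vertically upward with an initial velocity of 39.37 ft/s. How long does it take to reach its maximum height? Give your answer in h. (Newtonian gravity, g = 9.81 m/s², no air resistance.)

v₀ = 39.37 ft/s × 0.3048 = 12.0 m/s
t_up = v₀ / g = 12.0 / 9.81 = 1.22324 s
t_up = 1.22324 s / 3600.0 = 0.0003398 h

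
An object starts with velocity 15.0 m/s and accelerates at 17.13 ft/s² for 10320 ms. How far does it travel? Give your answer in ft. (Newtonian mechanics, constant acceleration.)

a = 17.13 ft/s² × 0.3048 = 5.22122 m/s²
t = 10320 ms × 0.001 = 10.32 s
d = v₀ × t + ½ × a × t² = 15.0 × 10.32 + 0.5 × 5.22122 × 10.32² = 432.836 m
d = 432.836 m / 0.3048 = 1420 ft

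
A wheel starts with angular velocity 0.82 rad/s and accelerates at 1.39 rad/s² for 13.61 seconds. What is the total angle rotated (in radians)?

θ = ω₀t + ½αt² = 0.82×13.61 + ½×1.39×13.61² = 139.9 rad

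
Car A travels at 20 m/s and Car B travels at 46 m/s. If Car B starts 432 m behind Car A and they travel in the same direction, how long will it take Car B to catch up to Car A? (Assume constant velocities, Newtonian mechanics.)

Relative speed: v_rel = 46 - 20 = 26 m/s
Time to catch: t = d₀/v_rel = 432/26 = 16.62 s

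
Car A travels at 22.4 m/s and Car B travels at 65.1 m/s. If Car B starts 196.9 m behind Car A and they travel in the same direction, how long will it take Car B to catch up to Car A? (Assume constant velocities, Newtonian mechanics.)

Relative speed: v_rel = 65.1 - 22.4 = 42.7 m/s
Time to catch: t = d₀/v_rel = 196.9/42.7 = 4.61 s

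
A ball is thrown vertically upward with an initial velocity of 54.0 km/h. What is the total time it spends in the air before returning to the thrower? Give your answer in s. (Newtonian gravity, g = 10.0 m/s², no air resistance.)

v₀ = 54.0 km/h × 0.2777777777777778 = 15.0 m/s
t_total = 2 × v₀ / g = 2 × 15.0 / 10.0 = 3.0 s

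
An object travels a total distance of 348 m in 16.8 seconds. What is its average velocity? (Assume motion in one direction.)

v_avg = Δd / Δt = 348 / 16.8 = 20.71 m/s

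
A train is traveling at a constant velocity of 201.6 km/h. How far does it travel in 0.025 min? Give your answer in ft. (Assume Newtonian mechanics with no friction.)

v = 201.6 km/h × 0.2777777777777778 = 56.0 m/s
t = 0.025 min × 60.0 = 1.5 s
d = v × t = 56.0 × 1.5 = 84.0 m
d = 84.0 m / 0.3048 = 275.6 ft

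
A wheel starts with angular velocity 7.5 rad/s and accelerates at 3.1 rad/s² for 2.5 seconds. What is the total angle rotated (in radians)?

θ = ω₀t + ½αt² = 7.5×2.5 + ½×3.1×2.5² = 28.44 rad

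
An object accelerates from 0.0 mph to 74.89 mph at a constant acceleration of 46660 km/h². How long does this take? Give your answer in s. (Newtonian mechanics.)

v₀ = 0.0 mph × 0.44704 = 0.0 m/s
v = 74.89 mph × 0.44704 = 33.4788 m/s
a = 46660 km/h² × 7.716049382716049e-05 = 3.60031 m/s²
t = (v - v₀) / a = (33.4788 - 0.0) / 3.60031 = 9.299 s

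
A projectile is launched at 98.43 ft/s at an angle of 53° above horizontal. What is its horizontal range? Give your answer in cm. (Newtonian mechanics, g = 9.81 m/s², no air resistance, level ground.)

v₀ = 98.43 ft/s × 0.3048 = 30.0015 m/s
R = v₀² × sin(2θ) / g = 30.0015² × sin(2 × 53°) / 9.81 = 900.09 × 0.961262 / 9.81 = 88.198 m
R = 88.198 m / 0.01 = 8820 cm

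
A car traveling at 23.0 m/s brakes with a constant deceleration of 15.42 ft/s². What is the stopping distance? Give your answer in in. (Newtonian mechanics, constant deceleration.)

a = 15.42 ft/s² × 0.3048 = 4.70002 m/s²
d = v₀² / (2a) = 23.0² / (2 × 4.70002) = 529.0 / 9.40004 = 56.2764 m
d = 56.2764 m / 0.0254 = 2216 in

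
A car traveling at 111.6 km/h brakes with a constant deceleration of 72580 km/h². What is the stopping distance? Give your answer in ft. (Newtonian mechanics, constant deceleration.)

v₀ = 111.6 km/h × 0.2777777777777778 = 31.0 m/s
a = 72580 km/h² × 7.716049382716049e-05 = 5.60031 m/s²
d = v₀² / (2a) = 31.0² / (2 × 5.60031) = 961.0 / 11.2006 = 85.799 m
d = 85.799 m / 0.3048 = 281.5 ft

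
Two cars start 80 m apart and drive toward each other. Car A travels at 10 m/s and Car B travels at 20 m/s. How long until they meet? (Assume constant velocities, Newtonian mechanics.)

Combined speed: v_combined = 10 + 20 = 30 m/s
Time to meet: t = d/v_combined = 80/30 = 2.67 s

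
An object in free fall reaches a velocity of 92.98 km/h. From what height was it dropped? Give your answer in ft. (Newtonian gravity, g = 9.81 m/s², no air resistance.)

v = 92.98 km/h × 0.2777777777777778 = 25.8278 m/s
h = v² / (2g) = 25.8278² / (2 × 9.81) = 33.9998 m
h = 33.9998 m / 0.3048 = 111.5 ft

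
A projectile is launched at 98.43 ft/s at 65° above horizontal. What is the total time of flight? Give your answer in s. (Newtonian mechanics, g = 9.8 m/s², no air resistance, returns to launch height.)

v₀ = 98.43 ft/s × 0.3048 = 30.0015 m/s
T = 2 × v₀ × sin(θ) / g = 2 × 30.0015 × sin(65°) / 9.8 = 2 × 30.0015 × 0.906308 / 9.8 = 5.549 s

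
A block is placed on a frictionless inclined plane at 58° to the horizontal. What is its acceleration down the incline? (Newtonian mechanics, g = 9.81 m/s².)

a = g sin(θ) = 9.81 × sin(58°) = 9.81 × 0.848 = 8.32 m/s²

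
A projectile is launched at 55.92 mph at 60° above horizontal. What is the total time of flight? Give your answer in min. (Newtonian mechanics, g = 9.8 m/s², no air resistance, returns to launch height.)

v₀ = 55.92 mph × 0.44704 = 24.9985 m/s
T = 2 × v₀ × sin(θ) / g = 2 × 24.9985 × sin(60°) / 9.8 = 2 × 24.9985 × 0.866025 / 9.8 = 4.41823 s
T = 4.41823 s / 60.0 = 0.07364 min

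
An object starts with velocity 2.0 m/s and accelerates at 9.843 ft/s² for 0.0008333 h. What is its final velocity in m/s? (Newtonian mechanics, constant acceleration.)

a = 9.843 ft/s² × 0.3048 = 3.00015 m/s²
t = 0.0008333 h × 3600.0 = 2.99988 s
v = v₀ + a × t = 2.0 + 3.00015 × 2.99988 = 11.0 m/s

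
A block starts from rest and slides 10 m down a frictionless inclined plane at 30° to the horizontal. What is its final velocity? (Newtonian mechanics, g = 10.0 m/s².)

a = g sin(θ) = 10.0 × sin(30°) = 5.0 m/s²
v = √(2ad) = √(2 × 5.0 × 10) = 10.0 m/s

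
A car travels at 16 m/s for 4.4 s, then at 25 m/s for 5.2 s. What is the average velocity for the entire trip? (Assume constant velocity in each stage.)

d₁ = v₁t₁ = 16 × 4.4 = 70.4 m
d₂ = v₂t₂ = 25 × 5.2 = 130.0 m
d_total = 200.4 m, t_total = 9.6 s
v_avg = d_total/t_total = 200.4/9.6 = 20.87 m/s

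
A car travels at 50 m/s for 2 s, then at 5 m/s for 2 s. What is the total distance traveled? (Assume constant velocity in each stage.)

d₁ = v₁t₁ = 50 × 2 = 100 m
d₂ = v₂t₂ = 5 × 2 = 10 m
d_total = 100 + 10 = 110 m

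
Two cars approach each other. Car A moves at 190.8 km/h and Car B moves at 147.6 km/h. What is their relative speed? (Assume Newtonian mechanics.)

v_rel = v_A + v_B = 190.8 + 147.6 = 338.4 km/h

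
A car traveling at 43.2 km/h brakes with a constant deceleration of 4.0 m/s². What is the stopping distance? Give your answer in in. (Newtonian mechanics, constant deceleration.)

v₀ = 43.2 km/h × 0.2777777777777778 = 12.0 m/s
d = v₀² / (2a) = 12.0² / (2 × 4.0) = 144.0 / 8.0 = 18.0 m
d = 18.0 m / 0.0254 = 708.7 in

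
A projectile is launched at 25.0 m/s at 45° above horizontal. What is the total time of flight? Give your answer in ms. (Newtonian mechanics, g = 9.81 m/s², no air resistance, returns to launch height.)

T = 2 × v₀ × sin(θ) / g = 2 × 25.0 × sin(45°) / 9.81 = 2 × 25.0 × 0.707107 / 9.81 = 3.60401 s
T = 3.60401 s / 0.001 = 3604 ms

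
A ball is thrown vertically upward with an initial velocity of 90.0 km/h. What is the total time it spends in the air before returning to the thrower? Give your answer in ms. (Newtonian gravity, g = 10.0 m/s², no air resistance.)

v₀ = 90.0 km/h × 0.2777777777777778 = 25.0 m/s
t_total = 2 × v₀ / g = 2 × 25.0 / 10.0 = 5.0 s
t_total = 5.0 s / 0.001 = 5000 ms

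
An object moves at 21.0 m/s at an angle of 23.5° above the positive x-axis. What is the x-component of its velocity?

vₓ = v cos(θ) = 21.0 × cos(23.5°) = 19.26 m/s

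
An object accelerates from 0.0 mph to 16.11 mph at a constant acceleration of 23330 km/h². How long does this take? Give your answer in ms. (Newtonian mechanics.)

v₀ = 0.0 mph × 0.44704 = 0.0 m/s
v = 16.11 mph × 0.44704 = 7.20181 m/s
a = 23330 km/h² × 7.716049382716049e-05 = 1.80015 m/s²
t = (v - v₀) / a = (7.20181 - 0.0) / 1.80015 = 4.00067 s
t = 4.00067 s / 0.001 = 4001 ms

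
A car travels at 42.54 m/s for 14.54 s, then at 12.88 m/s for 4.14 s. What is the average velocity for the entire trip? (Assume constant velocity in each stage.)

d₁ = v₁t₁ = 42.54 × 14.54 = 618.5316 m
d₂ = v₂t₂ = 12.88 × 4.14 = 53.3232 m
d_total = 671.8548 m, t_total = 18.68 s
v_avg = d_total/t_total = 671.8548/18.68 = 35.97 m/s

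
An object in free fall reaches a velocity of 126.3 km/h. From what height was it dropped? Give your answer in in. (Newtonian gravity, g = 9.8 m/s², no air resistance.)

v = 126.3 km/h × 0.2777777777777778 = 35.0833 m/s
h = v² / (2g) = 35.0833² / (2 × 9.8) = 62.7979 m
h = 62.7979 m / 0.0254 = 2472 in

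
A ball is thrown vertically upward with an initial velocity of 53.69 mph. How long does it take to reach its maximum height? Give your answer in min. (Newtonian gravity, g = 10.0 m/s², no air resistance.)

v₀ = 53.69 mph × 0.44704 = 24.0016 m/s
t_up = v₀ / g = 24.0016 / 10.0 = 2.40016 s
t_up = 2.40016 s / 60.0 = 0.04 min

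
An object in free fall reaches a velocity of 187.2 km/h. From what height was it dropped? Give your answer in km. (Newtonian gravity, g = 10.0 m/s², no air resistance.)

v = 187.2 km/h × 0.2777777777777778 = 52.0 m/s
h = v² / (2g) = 52.0² / (2 × 10.0) = 135.2 m
h = 135.2 m / 1000.0 = 0.1352 km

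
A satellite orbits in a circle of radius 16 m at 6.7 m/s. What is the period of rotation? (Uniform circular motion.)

T = 2πr/v = 2π×16/6.7 = 15.0 s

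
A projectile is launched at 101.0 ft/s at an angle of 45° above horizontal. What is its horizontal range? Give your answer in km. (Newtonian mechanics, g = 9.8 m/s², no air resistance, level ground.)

v₀ = 101.0 ft/s × 0.3048 = 30.7848 m/s
R = v₀² × sin(2θ) / g = 30.7848² × sin(2 × 45°) / 9.8 = 947.704 × 1.0 / 9.8 = 96.7045 m
R = 96.7045 m / 1000.0 = 0.0967 km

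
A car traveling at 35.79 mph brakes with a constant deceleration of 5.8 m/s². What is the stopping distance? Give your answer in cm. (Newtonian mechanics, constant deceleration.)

v₀ = 35.79 mph × 0.44704 = 15.9996 m/s
d = v₀² / (2a) = 15.9996² / (2 × 5.8) = 255.987 / 11.6 = 22.0678 m
d = 22.0678 m / 0.01 = 2207 cm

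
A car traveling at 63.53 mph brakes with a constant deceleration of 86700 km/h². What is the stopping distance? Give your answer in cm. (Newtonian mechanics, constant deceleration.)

v₀ = 63.53 mph × 0.44704 = 28.4005 m/s
a = 86700 km/h² × 7.716049382716049e-05 = 6.68981 m/s²
d = v₀² / (2a) = 28.4005² / (2 × 6.68981) = 806.588 / 13.3796 = 60.2849 m
d = 60.2849 m / 0.01 = 6028 cm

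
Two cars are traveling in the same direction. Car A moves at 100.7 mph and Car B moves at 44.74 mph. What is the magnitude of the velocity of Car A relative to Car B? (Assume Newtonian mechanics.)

v_rel = |v_A - v_B| = |100.7 - 44.74| = 55.96 mph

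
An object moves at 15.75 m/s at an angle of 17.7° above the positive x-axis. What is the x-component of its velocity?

vₓ = v cos(θ) = 15.75 × cos(17.7°) = 15.0 m/s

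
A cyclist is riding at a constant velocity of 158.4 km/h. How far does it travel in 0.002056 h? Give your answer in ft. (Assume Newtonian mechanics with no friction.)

v = 158.4 km/h × 0.2777777777777778 = 44.0 m/s
t = 0.002056 h × 3600.0 = 7.4016 s
d = v × t = 44.0 × 7.4016 = 325.67 m
d = 325.67 m / 0.3048 = 1068 ft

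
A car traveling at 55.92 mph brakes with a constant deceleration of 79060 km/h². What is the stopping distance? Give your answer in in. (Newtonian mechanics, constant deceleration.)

v₀ = 55.92 mph × 0.44704 = 24.9985 m/s
a = 79060 km/h² × 7.716049382716049e-05 = 6.10031 m/s²
d = v₀² / (2a) = 24.9985² / (2 × 6.10031) = 624.925 / 12.2006 = 51.2208 m
d = 51.2208 m / 0.0254 = 2017 in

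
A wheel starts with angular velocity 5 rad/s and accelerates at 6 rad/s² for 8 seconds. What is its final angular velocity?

ω = ω₀ + αt = 5 + 6 × 8 = 53 rad/s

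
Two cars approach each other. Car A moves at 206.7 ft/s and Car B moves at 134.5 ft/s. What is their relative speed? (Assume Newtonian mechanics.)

v_rel = v_A + v_B = 206.7 + 134.5 = 341.2 ft/s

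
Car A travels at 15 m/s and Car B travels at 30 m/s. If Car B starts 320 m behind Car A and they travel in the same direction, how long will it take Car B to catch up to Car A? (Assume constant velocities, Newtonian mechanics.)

Relative speed: v_rel = 30 - 15 = 15 m/s
Time to catch: t = d₀/v_rel = 320/15 = 21.33 s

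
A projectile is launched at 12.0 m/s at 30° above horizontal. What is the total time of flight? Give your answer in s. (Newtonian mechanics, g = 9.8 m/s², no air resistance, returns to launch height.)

T = 2 × v₀ × sin(θ) / g = 2 × 12.0 × sin(30°) / 9.8 = 2 × 12.0 × 0.5 / 9.8 = 1.224 s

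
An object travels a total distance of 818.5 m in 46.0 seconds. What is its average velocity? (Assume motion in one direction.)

v_avg = Δd / Δt = 818.5 / 46.0 = 17.79 m/s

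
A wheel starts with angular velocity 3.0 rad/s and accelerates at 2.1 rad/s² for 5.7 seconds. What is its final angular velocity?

ω = ω₀ + αt = 3.0 + 2.1 × 5.7 = 14.97 rad/s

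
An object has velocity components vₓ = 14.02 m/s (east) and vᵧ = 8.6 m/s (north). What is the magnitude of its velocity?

|v| = √(vₓ² + vᵧ²) = √(14.02² + 8.6²) = √(270.5204) = 16.45 m/s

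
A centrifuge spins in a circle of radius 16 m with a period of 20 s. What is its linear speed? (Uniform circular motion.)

v = 2πr/T = 2π×16/20 = 5.03 m/s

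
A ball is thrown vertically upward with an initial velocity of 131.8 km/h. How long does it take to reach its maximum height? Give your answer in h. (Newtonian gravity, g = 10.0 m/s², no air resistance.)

v₀ = 131.8 km/h × 0.2777777777777778 = 36.6111 m/s
t_up = v₀ / g = 36.6111 / 10.0 = 3.66111 s
t_up = 3.66111 s / 3600.0 = 0.001017 h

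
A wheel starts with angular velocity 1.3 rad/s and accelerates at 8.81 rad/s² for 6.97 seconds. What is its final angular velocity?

ω = ω₀ + αt = 1.3 + 8.81 × 6.97 = 62.71 rad/s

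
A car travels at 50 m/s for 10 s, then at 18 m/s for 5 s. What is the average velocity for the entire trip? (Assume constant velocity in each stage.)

d₁ = v₁t₁ = 50 × 10 = 500 m
d₂ = v₂t₂ = 18 × 5 = 90 m
d_total = 590 m, t_total = 15 s
v_avg = d_total/t_total = 590/15 = 39.33 m/s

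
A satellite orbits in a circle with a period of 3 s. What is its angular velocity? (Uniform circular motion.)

ω = 2π/T = 2π/3 = 2.0944 rad/s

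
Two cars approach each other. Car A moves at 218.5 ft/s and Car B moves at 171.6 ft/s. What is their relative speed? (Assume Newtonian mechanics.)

v_rel = v_A + v_B = 218.5 + 171.6 = 390.1 ft/s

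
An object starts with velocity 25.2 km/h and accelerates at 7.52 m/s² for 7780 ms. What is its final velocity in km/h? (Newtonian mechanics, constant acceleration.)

v₀ = 25.2 km/h × 0.2777777777777778 = 7.0 m/s
t = 7780 ms × 0.001 = 7.78 s
v = v₀ + a × t = 7.0 + 7.52 × 7.78 = 65.5056 m/s
v = 65.5056 m/s / 0.2777777777777778 = 235.8 km/h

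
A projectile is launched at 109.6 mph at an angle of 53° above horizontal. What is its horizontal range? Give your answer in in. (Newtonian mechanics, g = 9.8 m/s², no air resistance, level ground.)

v₀ = 109.6 mph × 0.44704 = 48.9956 m/s
R = v₀² × sin(2θ) / g = 48.9956² × sin(2 × 53°) / 9.8 = 2400.57 × 0.961262 / 9.8 = 235.467 m
R = 235.467 m / 0.0254 = 9270 in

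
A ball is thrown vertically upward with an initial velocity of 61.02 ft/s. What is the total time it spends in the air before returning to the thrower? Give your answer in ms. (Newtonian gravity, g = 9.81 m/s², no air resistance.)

v₀ = 61.02 ft/s × 0.3048 = 18.5989 m/s
t_total = 2 × v₀ / g = 2 × 18.5989 / 9.81 = 3.79182 s
t_total = 3.79182 s / 0.001 = 3792 ms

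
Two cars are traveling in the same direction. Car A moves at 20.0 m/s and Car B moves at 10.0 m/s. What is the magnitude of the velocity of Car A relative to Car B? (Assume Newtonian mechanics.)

v_rel = |v_A - v_B| = |20.0 - 10.0| = 10.0 m/s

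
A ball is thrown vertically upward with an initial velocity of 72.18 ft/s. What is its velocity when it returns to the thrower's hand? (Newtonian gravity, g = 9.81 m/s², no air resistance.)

By conservation of energy (no air resistance), the ball returns to the throw height with the same speed as launch, but directed downward.
|v_ground| = v₀ = 72.18 ft/s
v_ground = 72.18 ft/s (downward)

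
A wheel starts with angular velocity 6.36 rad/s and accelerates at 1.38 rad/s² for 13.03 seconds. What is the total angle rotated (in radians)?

θ = ω₀t + ½αt² = 6.36×13.03 + ½×1.38×13.03² = 200.02 rad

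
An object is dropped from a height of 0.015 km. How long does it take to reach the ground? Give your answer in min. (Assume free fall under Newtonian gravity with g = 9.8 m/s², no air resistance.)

h = 0.015 km × 1000.0 = 15.0 m
t = √(2h/g) = √(2 × 15.0 / 9.8) = 1.74964 s
t = 1.74964 s / 60.0 = 0.02916 min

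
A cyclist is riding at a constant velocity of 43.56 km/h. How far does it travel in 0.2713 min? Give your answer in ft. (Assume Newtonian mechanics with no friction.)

v = 43.56 km/h × 0.2777777777777778 = 12.1 m/s
t = 0.2713 min × 60.0 = 16.278 s
d = v × t = 12.1 × 16.278 = 196.964 m
d = 196.964 m / 0.3048 = 646.2 ft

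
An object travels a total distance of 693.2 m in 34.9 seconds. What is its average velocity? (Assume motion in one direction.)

v_avg = Δd / Δt = 693.2 / 34.9 = 19.86 m/s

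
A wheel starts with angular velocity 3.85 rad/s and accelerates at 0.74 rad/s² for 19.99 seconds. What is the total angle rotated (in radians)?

θ = ω₀t + ½αt² = 3.85×19.99 + ½×0.74×19.99² = 224.81 rad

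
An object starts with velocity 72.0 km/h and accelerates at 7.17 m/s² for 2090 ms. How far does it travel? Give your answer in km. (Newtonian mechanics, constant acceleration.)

v₀ = 72.0 km/h × 0.2777777777777778 = 20.0 m/s
t = 2090 ms × 0.001 = 2.09 s
d = v₀ × t + ½ × a × t² = 20.0 × 2.09 + 0.5 × 7.17 × 2.09² = 57.4596 m
d = 57.4596 m / 1000.0 = 0.05746 km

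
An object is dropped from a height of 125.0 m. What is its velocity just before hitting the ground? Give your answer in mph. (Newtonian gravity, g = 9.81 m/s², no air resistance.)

v = √(2gh) = √(2 × 9.81 × 125.0) = 49.5227 m/s
v = 49.5227 m/s / 0.44704 = 110.8 mph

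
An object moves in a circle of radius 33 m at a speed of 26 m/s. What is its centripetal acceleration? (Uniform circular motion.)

a_c = v²/r = 26²/33 = 676/33 = 20.48 m/s²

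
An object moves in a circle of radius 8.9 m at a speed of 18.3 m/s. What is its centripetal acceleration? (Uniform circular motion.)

a_c = v²/r = 18.3²/8.9 = 334.89/8.9 = 37.63 m/s²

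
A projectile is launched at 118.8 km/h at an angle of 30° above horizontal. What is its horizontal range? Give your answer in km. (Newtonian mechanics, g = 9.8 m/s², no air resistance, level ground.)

v₀ = 118.8 km/h × 0.2777777777777778 = 33.0 m/s
R = v₀² × sin(2θ) / g = 33.0² × sin(2 × 30°) / 9.8 = 1089.0 × 0.866025 / 9.8 = 96.2348 m
R = 96.2348 m / 1000.0 = 0.09623 km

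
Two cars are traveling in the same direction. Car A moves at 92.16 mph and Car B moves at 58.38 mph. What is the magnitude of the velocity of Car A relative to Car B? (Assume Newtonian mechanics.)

v_rel = |v_A - v_B| = |92.16 - 58.38| = 33.78 mph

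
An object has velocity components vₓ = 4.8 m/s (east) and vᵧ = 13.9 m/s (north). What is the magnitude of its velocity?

|v| = √(vₓ² + vᵧ²) = √(4.8² + 13.9²) = √(216.25) = 14.71 m/s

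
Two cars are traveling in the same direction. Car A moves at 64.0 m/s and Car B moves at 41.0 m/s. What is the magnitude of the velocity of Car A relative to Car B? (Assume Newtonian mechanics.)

v_rel = |v_A - v_B| = |64.0 - 41.0| = 23.0 m/s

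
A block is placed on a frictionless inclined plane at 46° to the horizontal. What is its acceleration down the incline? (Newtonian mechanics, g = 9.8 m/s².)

a = g sin(θ) = 9.8 × sin(46°) = 9.8 × 0.7193 = 7.05 m/s²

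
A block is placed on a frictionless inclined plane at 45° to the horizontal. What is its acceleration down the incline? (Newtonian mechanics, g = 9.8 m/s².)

a = g sin(θ) = 9.8 × sin(45°) = 9.8 × 0.7071 = 6.93 m/s²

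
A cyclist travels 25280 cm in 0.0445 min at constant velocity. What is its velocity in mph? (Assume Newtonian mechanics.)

d = 25280 cm × 0.01 = 252.8 m
t = 0.0445 min × 60.0 = 2.67 s
v = d / t = 252.8 / 2.67 = 94.6816 m/s
v = 94.6816 m/s / 0.44704 = 211.8 mph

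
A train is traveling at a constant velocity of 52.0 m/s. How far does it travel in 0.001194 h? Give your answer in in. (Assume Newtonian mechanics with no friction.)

t = 0.001194 h × 3600.0 = 4.2984 s
d = v × t = 52.0 × 4.2984 = 223.517 m
d = 223.517 m / 0.0254 = 8800 in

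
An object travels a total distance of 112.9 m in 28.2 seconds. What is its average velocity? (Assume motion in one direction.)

v_avg = Δd / Δt = 112.9 / 28.2 = 4.0 m/s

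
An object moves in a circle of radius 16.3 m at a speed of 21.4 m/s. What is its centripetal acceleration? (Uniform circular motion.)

a_c = v²/r = 21.4²/16.3 = 457.96/16.3 = 28.1 m/s²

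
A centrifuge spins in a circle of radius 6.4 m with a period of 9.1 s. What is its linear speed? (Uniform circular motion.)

v = 2πr/T = 2π×6.4/9.1 = 4.42 m/s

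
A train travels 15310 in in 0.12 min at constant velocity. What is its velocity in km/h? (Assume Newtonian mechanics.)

d = 15310 in × 0.0254 = 388.874 m
t = 0.12 min × 60.0 = 7.2 s
v = d / t = 388.874 / 7.2 = 54.0103 m/s
v = 54.0103 m/s / 0.2777777777777778 = 194.4 km/h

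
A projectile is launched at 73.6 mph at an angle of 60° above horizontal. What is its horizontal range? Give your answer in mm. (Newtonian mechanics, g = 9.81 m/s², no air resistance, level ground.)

v₀ = 73.6 mph × 0.44704 = 32.9021 m/s
R = v₀² × sin(2θ) / g = 32.9021² × sin(2 × 60°) / 9.81 = 1082.55 × 0.866025 / 9.81 = 95.5673 m
R = 95.5673 m / 0.001 = 95570 mm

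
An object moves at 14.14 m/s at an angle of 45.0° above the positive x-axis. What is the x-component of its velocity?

vₓ = v cos(θ) = 14.14 × cos(45.0°) = 10.0 m/s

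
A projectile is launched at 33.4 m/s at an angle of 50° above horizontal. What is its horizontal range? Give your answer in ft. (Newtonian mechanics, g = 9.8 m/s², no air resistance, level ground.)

R = v₀² × sin(2θ) / g = 33.4² × sin(2 × 50°) / 9.8 = 1115.56 × 0.984808 / 9.8 = 112.103 m
R = 112.103 m / 0.3048 = 367.8 ft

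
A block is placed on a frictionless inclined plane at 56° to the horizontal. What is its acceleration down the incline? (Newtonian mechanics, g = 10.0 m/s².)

a = g sin(θ) = 10.0 × sin(56°) = 10.0 × 0.829 = 8.29 m/s²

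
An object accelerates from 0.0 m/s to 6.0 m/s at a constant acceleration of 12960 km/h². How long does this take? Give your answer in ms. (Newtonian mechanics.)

a = 12960 km/h² × 7.716049382716049e-05 = 1.0 m/s²
t = (v - v₀) / a = (6.0 - 0.0) / 1.0 = 6.0 s
t = 6.0 s / 0.001 = 6000 ms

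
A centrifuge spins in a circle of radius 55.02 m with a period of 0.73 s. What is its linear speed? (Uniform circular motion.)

v = 2πr/T = 2π×55.02/0.73 = 473.56 m/s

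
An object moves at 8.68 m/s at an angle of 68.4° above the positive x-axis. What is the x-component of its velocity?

vₓ = v cos(θ) = 8.68 × cos(68.4°) = 3.2 m/s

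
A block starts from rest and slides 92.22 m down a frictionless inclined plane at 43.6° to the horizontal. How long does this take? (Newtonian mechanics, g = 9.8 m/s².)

a = g sin(θ) = 9.8 × sin(43.6°) = 6.7583 m/s²
t = √(2d/a) = √(2 × 92.22 / 6.7583) = 5.22 s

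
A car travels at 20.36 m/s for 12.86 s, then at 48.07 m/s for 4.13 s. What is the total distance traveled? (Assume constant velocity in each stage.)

d₁ = v₁t₁ = 20.36 × 12.86 = 261.8296 m
d₂ = v₂t₂ = 48.07 × 4.13 = 198.5291 m
d_total = 261.8296 + 198.5291 = 460.36 m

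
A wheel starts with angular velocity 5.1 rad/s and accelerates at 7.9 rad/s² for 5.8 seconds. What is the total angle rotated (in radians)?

θ = ω₀t + ½αt² = 5.1×5.8 + ½×7.9×5.8² = 162.46 rad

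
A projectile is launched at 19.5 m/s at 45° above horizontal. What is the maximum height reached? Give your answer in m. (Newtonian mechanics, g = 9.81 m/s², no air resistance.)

H = v₀² × sin²(θ) / (2g) = 19.5² × sin(45°)² / (2 × 9.81) = 380.25 × 0.5 / 19.62 = 9.69 m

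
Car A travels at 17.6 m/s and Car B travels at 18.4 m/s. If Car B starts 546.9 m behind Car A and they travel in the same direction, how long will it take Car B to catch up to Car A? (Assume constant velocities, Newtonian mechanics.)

Relative speed: v_rel = 18.4 - 17.6 = 0.8 m/s
Time to catch: t = d₀/v_rel = 546.9/0.8 = 683.62 s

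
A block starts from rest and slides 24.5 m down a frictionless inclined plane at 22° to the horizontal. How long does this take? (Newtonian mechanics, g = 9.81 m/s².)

a = g sin(θ) = 9.81 × sin(22°) = 3.6749 m/s²
t = √(2d/a) = √(2 × 24.5 / 3.6749) = 3.65 s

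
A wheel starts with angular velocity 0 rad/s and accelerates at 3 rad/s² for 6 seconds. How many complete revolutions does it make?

θ = ω₀t + ½αt² = 0×6 + ½×3×6² = 54.0 rad
Total revolutions = θ/(2π) = 54.0/(2π) = 8.59
Complete revolutions = ⌊8.59⌋ = 8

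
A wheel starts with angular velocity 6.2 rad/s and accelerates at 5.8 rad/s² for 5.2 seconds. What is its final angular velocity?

ω = ω₀ + αt = 6.2 + 5.8 × 5.2 = 36.36 rad/s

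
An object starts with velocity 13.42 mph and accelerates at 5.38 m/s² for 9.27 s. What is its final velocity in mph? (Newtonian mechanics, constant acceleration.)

v₀ = 13.42 mph × 0.44704 = 5.99928 m/s
v = v₀ + a × t = 5.99928 + 5.38 × 9.27 = 55.8719 m/s
v = 55.8719 m/s / 0.44704 = 125.0 mph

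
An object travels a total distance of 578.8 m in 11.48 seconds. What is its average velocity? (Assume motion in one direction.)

v_avg = Δd / Δt = 578.8 / 11.48 = 50.42 m/s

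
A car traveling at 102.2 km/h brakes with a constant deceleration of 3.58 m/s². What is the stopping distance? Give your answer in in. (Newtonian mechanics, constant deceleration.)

v₀ = 102.2 km/h × 0.2777777777777778 = 28.3889 m/s
d = v₀² / (2a) = 28.3889² / (2 × 3.58) = 805.93 / 7.16 = 112.56 m
d = 112.56 m / 0.0254 = 4431 in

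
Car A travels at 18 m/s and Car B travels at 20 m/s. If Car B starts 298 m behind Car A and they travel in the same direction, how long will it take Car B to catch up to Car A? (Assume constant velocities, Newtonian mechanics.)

Relative speed: v_rel = 20 - 18 = 2 m/s
Time to catch: t = d₀/v_rel = 298/2 = 149.0 s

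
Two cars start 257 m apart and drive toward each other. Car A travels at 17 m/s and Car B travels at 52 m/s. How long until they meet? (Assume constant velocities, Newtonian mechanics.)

Combined speed: v_combined = 17 + 52 = 69 m/s
Time to meet: t = d/v_combined = 257/69 = 3.72 s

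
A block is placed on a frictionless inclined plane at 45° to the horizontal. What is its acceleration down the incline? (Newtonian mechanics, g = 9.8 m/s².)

a = g sin(θ) = 9.8 × sin(45°) = 9.8 × 0.7071 = 6.93 m/s²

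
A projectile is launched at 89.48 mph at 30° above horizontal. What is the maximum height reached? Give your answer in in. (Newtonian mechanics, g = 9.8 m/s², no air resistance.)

v₀ = 89.48 mph × 0.44704 = 40.0011 m/s
H = v₀² × sin²(θ) / (2g) = 40.0011² × sin(30°)² / (2 × 9.8) = 1600.09 × 0.25 / 19.6 = 20.4093 m
H = 20.4093 m / 0.0254 = 803.5 in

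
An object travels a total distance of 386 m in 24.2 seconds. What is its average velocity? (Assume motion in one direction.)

v_avg = Δd / Δt = 386 / 24.2 = 15.95 m/s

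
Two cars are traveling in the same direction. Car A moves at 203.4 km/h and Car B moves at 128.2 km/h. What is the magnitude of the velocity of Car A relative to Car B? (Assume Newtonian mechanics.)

v_rel = |v_A - v_B| = |203.4 - 128.2| = 75.2 km/h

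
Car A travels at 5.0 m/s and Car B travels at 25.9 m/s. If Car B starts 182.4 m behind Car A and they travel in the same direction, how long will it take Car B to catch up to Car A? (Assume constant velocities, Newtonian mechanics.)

Relative speed: v_rel = 25.9 - 5.0 = 20.9 m/s
Time to catch: t = d₀/v_rel = 182.4/20.9 = 8.73 s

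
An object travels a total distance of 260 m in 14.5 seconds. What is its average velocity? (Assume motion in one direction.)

v_avg = Δd / Δt = 260 / 14.5 = 17.93 m/s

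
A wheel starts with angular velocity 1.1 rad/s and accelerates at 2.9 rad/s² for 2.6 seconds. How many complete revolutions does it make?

θ = ω₀t + ½αt² = 1.1×2.6 + ½×2.9×2.6² = 12.662 rad
Total revolutions = θ/(2π) = 12.662/(2π) = 2.02
Complete revolutions = ⌊2.02⌋ = 2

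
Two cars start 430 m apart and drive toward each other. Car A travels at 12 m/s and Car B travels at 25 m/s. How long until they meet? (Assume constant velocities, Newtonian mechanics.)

Combined speed: v_combined = 12 + 25 = 37 m/s
Time to meet: t = d/v_combined = 430/37 = 11.62 s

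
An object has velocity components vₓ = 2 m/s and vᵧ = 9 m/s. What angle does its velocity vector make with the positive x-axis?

θ = arctan(vᵧ/vₓ) = arctan(9/2) = 77.47°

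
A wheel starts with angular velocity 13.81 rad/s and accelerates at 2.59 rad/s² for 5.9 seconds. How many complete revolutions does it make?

θ = ω₀t + ½αt² = 13.81×5.9 + ½×2.59×5.9² = 126.55795 rad
Total revolutions = θ/(2π) = 126.55795/(2π) = 20.14
Complete revolutions = ⌊20.14⌋ = 20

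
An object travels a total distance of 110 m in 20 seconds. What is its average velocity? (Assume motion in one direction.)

v_avg = Δd / Δt = 110 / 20 = 5.5 m/s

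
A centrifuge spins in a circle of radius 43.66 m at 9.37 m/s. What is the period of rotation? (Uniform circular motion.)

T = 2πr/v = 2π×43.66/9.37 = 29.28 s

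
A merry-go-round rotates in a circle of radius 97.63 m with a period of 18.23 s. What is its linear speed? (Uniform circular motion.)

v = 2πr/T = 2π×97.63/18.23 = 33.65 m/s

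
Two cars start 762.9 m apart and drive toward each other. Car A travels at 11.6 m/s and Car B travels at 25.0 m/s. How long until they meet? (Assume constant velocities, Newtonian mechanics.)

Combined speed: v_combined = 11.6 + 25.0 = 36.6 m/s
Time to meet: t = d/v_combined = 762.9/36.6 = 20.84 s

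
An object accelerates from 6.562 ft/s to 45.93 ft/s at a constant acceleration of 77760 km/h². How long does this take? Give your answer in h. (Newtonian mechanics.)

v₀ = 6.562 ft/s × 0.3048 = 2.0001 m/s
v = 45.93 ft/s × 0.3048 = 13.9995 m/s
a = 77760 km/h² × 7.716049382716049e-05 = 6.0 m/s²
t = (v - v₀) / a = (13.9995 - 2.0001) / 6.0 = 1.9999 s
t = 1.9999 s / 3600.0 = 0.0005555 h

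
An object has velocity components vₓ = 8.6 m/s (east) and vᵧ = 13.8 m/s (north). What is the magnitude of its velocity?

|v| = √(vₓ² + vᵧ²) = √(8.6² + 13.8²) = √(264.4) = 16.26 m/s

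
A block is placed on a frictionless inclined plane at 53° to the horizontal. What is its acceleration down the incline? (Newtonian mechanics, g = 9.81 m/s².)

a = g sin(θ) = 9.81 × sin(53°) = 9.81 × 0.7986 = 7.83 m/s²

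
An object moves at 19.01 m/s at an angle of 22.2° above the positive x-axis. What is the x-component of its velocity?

vₓ = v cos(θ) = 19.01 × cos(22.2°) = 17.6 m/s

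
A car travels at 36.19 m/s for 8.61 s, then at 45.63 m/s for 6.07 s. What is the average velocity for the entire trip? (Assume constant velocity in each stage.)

d₁ = v₁t₁ = 36.19 × 8.61 = 311.5959 m
d₂ = v₂t₂ = 45.63 × 6.07 = 276.9741 m
d_total = 588.57 m, t_total = 14.68 s
v_avg = d_total/t_total = 588.57/14.68 = 40.09 m/s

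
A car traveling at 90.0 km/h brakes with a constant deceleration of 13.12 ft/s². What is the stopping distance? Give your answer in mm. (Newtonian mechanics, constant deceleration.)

v₀ = 90.0 km/h × 0.2777777777777778 = 25.0 m/s
a = 13.12 ft/s² × 0.3048 = 3.998976 m/s²
d = v₀² / (2a) = 25.0² / (2 × 3.998976) = 625.0 / 7.997952 = 78.14501 m
d = 78.14501 m / 0.001 = 78150 mm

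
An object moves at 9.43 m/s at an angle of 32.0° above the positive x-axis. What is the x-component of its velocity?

vₓ = v cos(θ) = 9.43 × cos(32.0°) = 8.0 m/s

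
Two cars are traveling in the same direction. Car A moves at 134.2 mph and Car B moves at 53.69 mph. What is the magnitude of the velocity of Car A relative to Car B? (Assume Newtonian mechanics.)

v_rel = |v_A - v_B| = |134.2 - 53.69| = 80.51 mph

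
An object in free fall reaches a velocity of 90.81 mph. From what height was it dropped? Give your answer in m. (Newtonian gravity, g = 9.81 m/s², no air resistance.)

v = 90.81 mph × 0.44704 = 40.5957 m/s
h = v² / (2g) = 40.5957² / (2 × 9.81) = 84.0 m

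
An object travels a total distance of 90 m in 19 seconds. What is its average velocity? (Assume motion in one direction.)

v_avg = Δd / Δt = 90 / 19 = 4.74 m/s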